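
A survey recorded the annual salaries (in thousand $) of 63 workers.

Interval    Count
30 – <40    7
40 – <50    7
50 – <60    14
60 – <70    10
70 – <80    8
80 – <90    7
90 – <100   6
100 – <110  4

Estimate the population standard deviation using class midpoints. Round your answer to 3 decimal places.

20.245

Midpoints: 35, 45, 55, 65, 75, 85, 95, 105
n = 63, Σfm = 4165, mean = 66.1111
Σfm² = 301175
Σf(m − x̄)² = Σfm² − (Σfm)²/n = 301175 − 4165²/63 = 25822.2222
Population variance = 25822.2222 / 63 = 409.8765
Standard deviation = √409.8765 = 20.2454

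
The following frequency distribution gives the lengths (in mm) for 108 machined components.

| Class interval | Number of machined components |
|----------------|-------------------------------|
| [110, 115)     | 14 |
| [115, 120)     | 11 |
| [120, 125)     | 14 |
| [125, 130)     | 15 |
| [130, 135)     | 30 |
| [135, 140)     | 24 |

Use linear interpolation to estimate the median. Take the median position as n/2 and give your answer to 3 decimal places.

130.000

Cumulative frequencies: 14, 25, 39, 54, 84, 108
n = 108; position = n/2 = 54.
This falls in the class [125, 130): L = 125, F = 39, f = 15, h = 5.
Median ≈ 125 + ((54 − 39) / 15) × 5 = 130.0000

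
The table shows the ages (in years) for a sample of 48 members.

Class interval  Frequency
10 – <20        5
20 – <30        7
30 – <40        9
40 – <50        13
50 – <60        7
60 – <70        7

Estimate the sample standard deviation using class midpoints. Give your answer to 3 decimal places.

15.366

Midpoints: 15, 25, 35, 45, 55, 65
n = 48, Σfm = 1990, mean = 41.4583
Σfm² = 93600
Σf(m − x̄)² = Σfm² − (Σfm)²/n = 93600 − 1990²/48 = 11097.9167
Sample variance = 11097.9167 / 47 = 236.1259
Standard deviation = √236.1259 = 15.3664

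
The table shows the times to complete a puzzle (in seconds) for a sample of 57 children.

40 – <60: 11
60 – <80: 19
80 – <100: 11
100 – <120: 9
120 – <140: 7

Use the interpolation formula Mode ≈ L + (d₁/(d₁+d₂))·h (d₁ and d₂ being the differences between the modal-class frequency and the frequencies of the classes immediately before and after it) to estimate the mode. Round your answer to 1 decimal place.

70.0

Modal class: 60 – <80 (highest frequency 19).
d₁ = 19 − 11 = 8, d₂ = 19 − 11 = 8
Mode ≈ 60 + (8/(8+8)) × 20 = 60 + 10.0000 = 70.0000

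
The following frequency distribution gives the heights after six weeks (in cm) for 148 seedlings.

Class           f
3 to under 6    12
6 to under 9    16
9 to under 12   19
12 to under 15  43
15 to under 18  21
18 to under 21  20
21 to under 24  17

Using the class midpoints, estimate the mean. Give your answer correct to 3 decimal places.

Midpoints: 4.5, 7.5, 10.5, 13.5, 16.5, 19.5, 22.5
Σfm = 12×4.5 + 16×7.5 + 19×10.5 + 43×13.5 + 21×16.5 + 20×19.5 + 17×22.5 = 2073
n = Σf = 148
Mean = 2073 / 148 = 14.0068

14.007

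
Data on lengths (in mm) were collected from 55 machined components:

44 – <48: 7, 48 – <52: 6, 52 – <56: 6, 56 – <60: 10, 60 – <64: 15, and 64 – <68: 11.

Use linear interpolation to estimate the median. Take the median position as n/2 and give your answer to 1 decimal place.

Cumulative frequencies: 7, 13, 19, 29, 44, 55
n = 55; position = n/2 = 27.5.
This falls in the class 56 – <60: L = 56, F = 19, f = 10, h = 4.
Median ≈ 56 + ((27.5 − 19) / 10) × 4 = 59.4000

59.4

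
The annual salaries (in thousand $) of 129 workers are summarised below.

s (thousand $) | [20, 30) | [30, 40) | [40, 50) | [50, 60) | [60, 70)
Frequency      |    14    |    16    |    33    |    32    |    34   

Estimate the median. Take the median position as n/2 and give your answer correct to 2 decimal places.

Cumulative frequencies: 14, 30, 63, 95, 129
n = 129; position = n/2 = 64.5.
This falls in the class [50, 60): L = 50, F = 63, f = 32, h = 10.
Median ≈ 50 + ((64.5 − 63) / 32) × 10 = 50.4688

50.47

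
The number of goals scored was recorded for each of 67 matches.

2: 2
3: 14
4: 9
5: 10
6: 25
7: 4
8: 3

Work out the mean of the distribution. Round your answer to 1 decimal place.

5.0

Values: 2, 3, 4, 5, 6, 7, 8
Σfx = 2×2 + 14×3 + 9×4 + 10×5 + 25×6 + 4×7 + 3×8 = 334
n = Σf = 67
Mean = 334 / 67 = 4.9851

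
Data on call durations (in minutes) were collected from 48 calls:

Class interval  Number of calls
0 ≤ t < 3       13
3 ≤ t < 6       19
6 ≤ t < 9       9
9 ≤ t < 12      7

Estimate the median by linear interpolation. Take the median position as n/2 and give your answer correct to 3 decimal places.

Cumulative frequencies: 13, 32, 41, 48
n = 48; position = n/2 = 24.
This falls in the class 3 ≤ t < 6: L = 3, F = 13, f = 19, h = 3.
Median ≈ 3 + ((24 − 13) / 19) × 3 = 4.7368

4.737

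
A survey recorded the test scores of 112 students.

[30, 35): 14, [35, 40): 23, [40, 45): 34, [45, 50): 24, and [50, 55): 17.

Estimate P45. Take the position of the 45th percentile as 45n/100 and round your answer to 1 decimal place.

Cumulative frequencies: 14, 37, 71, 95, 112
n = 112; position = 45n/100 = 50.4.
This falls in the class [40, 45): L = 40, F = 37, f = 34, h = 5.
45th percentile ≈ 40 + ((50.4 − 37) / 34) × 5 = 41.9706

42.0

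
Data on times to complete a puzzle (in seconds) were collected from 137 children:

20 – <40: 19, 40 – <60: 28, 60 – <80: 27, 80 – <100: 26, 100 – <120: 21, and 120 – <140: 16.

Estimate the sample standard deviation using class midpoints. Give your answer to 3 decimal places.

31.611

Midpoints: 30, 50, 70, 90, 110, 130
n = 137, Σfm = 10590, mean = 77.2993
Σfm² = 954500
Σf(m − x̄)² = Σfm² − (Σfm)²/n = 954500 − 10590²/137 = 135900.7299
Sample variance = 135900.7299 / 136 = 999.2701
Standard deviation = √999.2701 = 31.6112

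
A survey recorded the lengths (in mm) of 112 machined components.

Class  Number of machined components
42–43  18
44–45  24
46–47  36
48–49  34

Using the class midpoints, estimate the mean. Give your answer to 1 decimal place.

Midpoints: 42.5, 44.5, 46.5, 48.5
Σfm = 18×42.5 + 24×44.5 + 36×46.5 + 34×48.5 = 5156
n = Σf = 112
Mean = 5156 / 112 = 46.0357

46.0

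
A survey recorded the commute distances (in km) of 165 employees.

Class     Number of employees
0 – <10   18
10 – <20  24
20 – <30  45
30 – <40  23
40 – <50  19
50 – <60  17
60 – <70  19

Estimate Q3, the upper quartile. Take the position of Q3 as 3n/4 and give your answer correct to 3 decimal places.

47.237

Cumulative frequencies: 18, 42, 87, 110, 129, 146, 165
n = 165; position = 3n/4 = 123.75.
This falls in the class 40 – <50: L = 40, F = 110, f = 19, h = 10.
Upper quartile ≈ 40 + ((123.75 − 110) / 19) × 10 = 47.2368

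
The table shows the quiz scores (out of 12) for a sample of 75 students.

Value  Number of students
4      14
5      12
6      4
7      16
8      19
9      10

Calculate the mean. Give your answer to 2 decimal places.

Values: 4, 5, 6, 7, 8, 9
Σfx = 14×4 + 12×5 + 4×6 + 16×7 + 19×8 + 10×9 = 494
n = Σf = 75
Mean = 494 / 75 = 6.5867

6.59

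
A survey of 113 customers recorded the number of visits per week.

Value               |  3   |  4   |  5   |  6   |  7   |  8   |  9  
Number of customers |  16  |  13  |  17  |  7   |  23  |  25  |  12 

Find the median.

7

Cumulative frequencies: 16, 29, 46, 53, 76, 101, 113
n = 113, so the median is the value in position (n+1)/2 = 57.
Position 57 falls at value 7.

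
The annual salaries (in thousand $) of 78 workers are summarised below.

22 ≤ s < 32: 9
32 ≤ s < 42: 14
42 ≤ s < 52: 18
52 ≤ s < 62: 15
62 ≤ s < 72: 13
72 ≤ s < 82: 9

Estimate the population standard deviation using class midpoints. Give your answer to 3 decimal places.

15.249

Midpoints: 27, 37, 47, 57, 67, 77
n = 78, Σfm = 4026, mean = 51.6154
Σfm² = 225942
Σf(m − x̄)² = Σfm² − (Σfm)²/n = 225942 − 4026²/78 = 18138.4615
Population variance = 18138.4615 / 78 = 232.5444
Standard deviation = √232.5444 = 15.2494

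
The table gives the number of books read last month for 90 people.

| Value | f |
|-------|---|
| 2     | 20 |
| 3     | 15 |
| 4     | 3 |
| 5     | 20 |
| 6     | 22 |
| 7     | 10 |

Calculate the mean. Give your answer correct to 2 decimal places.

4.43

Values: 2, 3, 4, 5, 6, 7
Σfx = 20×2 + 15×3 + 3×4 + 20×5 + 22×6 + 10×7 = 399
n = Σf = 90
Mean = 399 / 90 = 4.4333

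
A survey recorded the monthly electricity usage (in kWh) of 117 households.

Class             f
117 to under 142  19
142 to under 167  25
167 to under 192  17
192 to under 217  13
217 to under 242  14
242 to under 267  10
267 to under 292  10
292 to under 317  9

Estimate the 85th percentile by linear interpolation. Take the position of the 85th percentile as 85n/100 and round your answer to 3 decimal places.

270.625

Cumulative frequencies: 19, 44, 61, 74, 88, 98, 108, 117
n = 117; position = 85n/100 = 99.45.
This falls in the class 267 to under 292: L = 267, F = 98, f = 10, h = 25.
85th percentile ≈ 267 + ((99.45 − 98) / 10) × 25 = 270.6250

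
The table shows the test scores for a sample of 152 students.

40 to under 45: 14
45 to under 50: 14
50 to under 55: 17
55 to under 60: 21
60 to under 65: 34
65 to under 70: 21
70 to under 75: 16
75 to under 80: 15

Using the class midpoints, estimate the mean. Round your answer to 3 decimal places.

Midpoints: 42.5, 47.5, 52.5, 57.5, 62.5, 67.5, 72.5, 77.5
Σfm = 14×42.5 + 14×47.5 + 17×52.5 + 21×57.5 + 34×62.5 + 21×67.5 + 16×72.5 + 15×77.5 = 9225
n = Σf = 152
Mean = 9225 / 152 = 60.6908

60.691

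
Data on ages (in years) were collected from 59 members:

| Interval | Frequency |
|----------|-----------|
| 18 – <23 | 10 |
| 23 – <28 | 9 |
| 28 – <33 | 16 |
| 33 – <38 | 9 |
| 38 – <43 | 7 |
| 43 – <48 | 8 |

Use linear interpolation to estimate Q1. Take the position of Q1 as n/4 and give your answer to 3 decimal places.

Cumulative frequencies: 10, 19, 35, 44, 51, 59
n = 59; position = n/4 = 14.75.
This falls in the class 23 – <28: L = 23, F = 10, f = 9, h = 5.
Lower quartile ≈ 23 + ((14.75 − 10) / 9) × 5 = 25.6389

25.639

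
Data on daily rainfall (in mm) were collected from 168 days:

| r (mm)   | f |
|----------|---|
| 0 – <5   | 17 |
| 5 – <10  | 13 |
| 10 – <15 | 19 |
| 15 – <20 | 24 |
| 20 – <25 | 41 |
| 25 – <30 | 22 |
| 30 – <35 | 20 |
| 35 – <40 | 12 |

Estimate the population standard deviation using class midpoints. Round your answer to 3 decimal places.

Midpoints: 2.5, 7.5, 12.5, 17.5, 22.5, 27.5, 32.5, 37.5
n = 168, Σfm = 3425, mean = 20.3869
Σfm² = 86550
Σf(m − x̄)² = Σfm² − (Σfm)²/n = 86550 − 3425²/168 = 16724.8512
Population variance = 16724.8512 / 168 = 99.5527
Standard deviation = √99.5527 = 9.9776

9.978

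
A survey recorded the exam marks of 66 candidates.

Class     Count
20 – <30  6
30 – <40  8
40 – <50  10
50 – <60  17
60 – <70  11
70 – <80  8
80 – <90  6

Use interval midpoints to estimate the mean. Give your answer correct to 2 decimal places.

55.15

Midpoints: 25, 35, 45, 55, 65, 75, 85
Σfm = 6×25 + 8×35 + 10×45 + 17×55 + 11×65 + 8×75 + 6×85 = 3640
n = Σf = 66
Mean = 3640 / 66 = 55.1515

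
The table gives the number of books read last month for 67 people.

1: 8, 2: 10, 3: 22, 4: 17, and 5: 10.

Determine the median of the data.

3

Cumulative frequencies: 8, 18, 40, 57, 67
n = 67, so the median is the value in position (n+1)/2 = 34.
Position 34 falls at value 3.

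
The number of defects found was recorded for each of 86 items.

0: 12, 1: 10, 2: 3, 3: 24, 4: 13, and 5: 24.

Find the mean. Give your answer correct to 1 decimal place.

3.0

Values: 0, 1, 2, 3, 4, 5
Σfx = 12×0 + 10×1 + 3×2 + 24×3 + 13×4 + 24×5 = 260
n = Σf = 86
Mean = 260 / 86 = 3.0233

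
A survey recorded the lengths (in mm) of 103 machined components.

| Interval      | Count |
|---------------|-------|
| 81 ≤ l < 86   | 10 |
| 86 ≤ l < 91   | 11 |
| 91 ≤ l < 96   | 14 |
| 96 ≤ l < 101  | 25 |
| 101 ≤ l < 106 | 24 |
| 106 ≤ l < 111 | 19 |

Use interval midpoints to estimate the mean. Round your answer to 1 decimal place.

Midpoints: 83.5, 88.5, 93.5, 98.5, 103.5, 108.5
Σfm = 10×83.5 + 11×88.5 + 14×93.5 + 25×98.5 + 24×103.5 + 19×108.5 = 10125.5
n = Σf = 103
Mean = 10125.5 / 103 = 98.3058

98.3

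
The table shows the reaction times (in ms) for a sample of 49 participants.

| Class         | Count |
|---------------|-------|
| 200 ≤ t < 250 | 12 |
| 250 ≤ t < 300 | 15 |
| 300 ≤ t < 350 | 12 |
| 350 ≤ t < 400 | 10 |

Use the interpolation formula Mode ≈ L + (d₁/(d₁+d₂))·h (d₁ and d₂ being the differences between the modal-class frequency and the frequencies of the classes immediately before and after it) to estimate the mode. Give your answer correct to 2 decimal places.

275.00

Modal class: 250 ≤ t < 300 (highest frequency 15).
d₁ = 15 − 12 = 3, d₂ = 15 − 12 = 3
Mode ≈ 250 + (3/(3+3)) × 50 = 250 + 25.0000 = 275.0000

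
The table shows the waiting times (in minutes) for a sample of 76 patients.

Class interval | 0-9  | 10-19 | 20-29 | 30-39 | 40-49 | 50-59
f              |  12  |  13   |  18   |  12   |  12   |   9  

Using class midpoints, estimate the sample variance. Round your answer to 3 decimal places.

257.474

Midpoints: 4.5, 14.5, 24.5, 34.5, 44.5, 54.5
n = 76, Σfm = 2122, mean = 27.9211
Σfm² = 78559
Σf(m − x̄)² = Σfm² − (Σfm)²/n = 78559 − 2122²/76 = 19310.5263
Sample variance = 19310.5263 / 75 = 257.4737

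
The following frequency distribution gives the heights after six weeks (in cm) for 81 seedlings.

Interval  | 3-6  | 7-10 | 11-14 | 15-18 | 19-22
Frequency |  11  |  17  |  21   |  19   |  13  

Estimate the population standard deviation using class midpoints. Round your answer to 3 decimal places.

Midpoints: 4.5, 8.5, 12.5, 16.5, 20.5
n = 81, Σfm = 1036.5, mean = 12.7963
Σfm² = 15368.25
Σf(m − x̄)² = Σfm² − (Σfm)²/n = 15368.25 − 1036.5²/81 = 2104.8889
Population variance = 2104.8889 / 81 = 25.9863
Standard deviation = √25.9863 = 5.0977

5.098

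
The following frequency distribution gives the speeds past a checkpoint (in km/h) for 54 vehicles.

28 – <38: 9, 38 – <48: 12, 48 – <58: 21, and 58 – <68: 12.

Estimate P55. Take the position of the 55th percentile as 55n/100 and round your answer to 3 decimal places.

Cumulative frequencies: 9, 21, 42, 54
n = 54; position = 55n/100 = 29.7.
This falls in the class 48 – <58: L = 48, F = 21, f = 21, h = 10.
55th percentile ≈ 48 + ((29.7 − 21) / 21) × 10 = 52.1429

52.143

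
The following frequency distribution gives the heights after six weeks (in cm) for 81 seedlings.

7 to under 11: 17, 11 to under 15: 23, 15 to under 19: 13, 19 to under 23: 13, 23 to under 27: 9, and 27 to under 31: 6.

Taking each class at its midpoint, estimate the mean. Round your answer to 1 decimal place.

Midpoints: 9, 13, 17, 21, 25, 29
Σfm = 17×9 + 23×13 + 13×17 + 13×21 + 9×25 + 6×29 = 1345
n = Σf = 81
Mean = 1345 / 81 = 16.6049

16.6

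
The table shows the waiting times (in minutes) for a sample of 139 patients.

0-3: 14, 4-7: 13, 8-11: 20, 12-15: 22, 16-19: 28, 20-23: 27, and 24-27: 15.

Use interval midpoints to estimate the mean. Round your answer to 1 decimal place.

Midpoints: 1.5, 5.5, 9.5, 13.5, 17.5, 21.5, 25.5
Σfm = 14×1.5 + 13×5.5 + 20×9.5 + 22×13.5 + 28×17.5 + 27×21.5 + 15×25.5 = 2032.5
n = Σf = 139
Mean = 2032.5 / 139 = 14.6223

14.6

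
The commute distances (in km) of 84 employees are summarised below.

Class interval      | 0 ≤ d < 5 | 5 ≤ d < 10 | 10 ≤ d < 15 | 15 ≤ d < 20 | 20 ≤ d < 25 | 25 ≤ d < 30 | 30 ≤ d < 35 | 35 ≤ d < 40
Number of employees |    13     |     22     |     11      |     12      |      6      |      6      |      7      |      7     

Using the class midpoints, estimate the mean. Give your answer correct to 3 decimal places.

15.893

Midpoints: 2.5, 7.5, 12.5, 17.5, 22.5, 27.5, 32.5, 37.5
Σfm = 13×2.5 + 22×7.5 + 11×12.5 + 12×17.5 + 6×22.5 + 6×27.5 + 7×32.5 + 7×37.5 = 1335
n = Σf = 84
Mean = 1335 / 84 = 15.8929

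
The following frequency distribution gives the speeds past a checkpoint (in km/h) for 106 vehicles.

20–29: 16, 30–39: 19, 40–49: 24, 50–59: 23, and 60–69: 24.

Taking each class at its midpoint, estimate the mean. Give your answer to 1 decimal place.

Midpoints: 24.5, 34.5, 44.5, 54.5, 64.5
Σfm = 16×24.5 + 19×34.5 + 24×44.5 + 23×54.5 + 24×64.5 = 4917
n = Σf = 106
Mean = 4917 / 106 = 46.3868

46.4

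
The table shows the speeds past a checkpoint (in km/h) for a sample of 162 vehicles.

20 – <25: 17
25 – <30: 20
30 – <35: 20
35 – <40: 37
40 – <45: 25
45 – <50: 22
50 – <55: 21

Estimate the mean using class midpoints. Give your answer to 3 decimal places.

Midpoints: 22.5, 27.5, 32.5, 37.5, 42.5, 47.5, 52.5
Σfm = 17×22.5 + 20×27.5 + 20×32.5 + 37×37.5 + 25×42.5 + 22×47.5 + 21×52.5 = 6180
n = Σf = 162
Mean = 6180 / 162 = 38.1481

38.148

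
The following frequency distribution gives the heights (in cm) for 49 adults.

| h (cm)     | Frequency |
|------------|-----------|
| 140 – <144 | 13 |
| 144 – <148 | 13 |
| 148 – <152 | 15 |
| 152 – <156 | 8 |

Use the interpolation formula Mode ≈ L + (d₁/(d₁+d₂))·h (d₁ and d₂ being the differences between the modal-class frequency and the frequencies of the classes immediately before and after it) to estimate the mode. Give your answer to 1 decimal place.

Modal class: 148 – <152 (highest frequency 15).
d₁ = 15 − 13 = 2, d₂ = 15 − 8 = 7
Mode ≈ 148 + (2/(2+7)) × 4 = 148 + 0.8889 = 148.8889

148.9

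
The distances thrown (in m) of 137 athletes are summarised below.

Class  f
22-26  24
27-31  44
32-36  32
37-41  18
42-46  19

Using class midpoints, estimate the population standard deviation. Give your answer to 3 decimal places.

Midpoints: 24, 29, 34, 39, 44
n = 137, Σfm = 4478, mean = 32.6861
Σfm² = 151982
Σf(m − x̄)² = Σfm² − (Σfm)²/n = 151982 − 4478²/137 = 5613.5036
Population variance = 5613.5036 / 137 = 40.9745
Standard deviation = √40.9745 = 6.4011

6.401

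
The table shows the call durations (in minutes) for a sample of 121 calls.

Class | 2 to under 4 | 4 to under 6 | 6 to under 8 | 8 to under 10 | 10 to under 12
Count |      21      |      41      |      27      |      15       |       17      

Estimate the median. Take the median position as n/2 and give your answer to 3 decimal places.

5.927

Cumulative frequencies: 21, 62, 89, 104, 121
n = 121; position = n/2 = 60.5.
This falls in the class 4 to under 6: L = 4, F = 21, f = 41, h = 2.
Median ≈ 4 + ((60.5 − 21) / 41) × 2 = 5.9268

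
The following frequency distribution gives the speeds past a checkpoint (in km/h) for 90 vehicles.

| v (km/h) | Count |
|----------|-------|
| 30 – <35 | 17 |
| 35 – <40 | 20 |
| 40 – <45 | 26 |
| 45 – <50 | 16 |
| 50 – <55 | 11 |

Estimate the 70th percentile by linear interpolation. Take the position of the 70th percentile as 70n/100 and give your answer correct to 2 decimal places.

45.00

Cumulative frequencies: 17, 37, 63, 79, 90
n = 90; position = 70n/100 = 63.
This falls in the class 40 – <45: L = 40, F = 37, f = 26, h = 5.
70th percentile ≈ 40 + ((63 − 37) / 26) × 5 = 45.0000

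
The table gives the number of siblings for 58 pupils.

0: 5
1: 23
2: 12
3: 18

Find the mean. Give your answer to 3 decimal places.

Values: 0, 1, 2, 3
Σfx = 5×0 + 23×1 + 12×2 + 18×3 = 101
n = Σf = 58
Mean = 101 / 58 = 1.7414

1.741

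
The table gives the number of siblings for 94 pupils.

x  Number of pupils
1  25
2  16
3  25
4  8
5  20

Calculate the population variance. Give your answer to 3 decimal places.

2.134

Values: 1, 2, 3, 4, 5
n = 94, Σfx = 264, mean = 2.8085
Σfx² = 942
Σf(x − x̄)² = Σfx² − (Σfx)²/n = 942 − 264²/94 = 200.5532
Population variance = 200.5532 / 94 = 2.1335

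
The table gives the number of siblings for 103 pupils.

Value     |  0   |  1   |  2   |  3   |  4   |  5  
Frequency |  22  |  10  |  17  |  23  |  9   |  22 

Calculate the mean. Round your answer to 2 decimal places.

2.51

Values: 0, 1, 2, 3, 4, 5
Σfx = 22×0 + 10×1 + 17×2 + 23×3 + 9×4 + 22×5 = 259
n = Σf = 103
Mean = 259 / 103 = 2.5146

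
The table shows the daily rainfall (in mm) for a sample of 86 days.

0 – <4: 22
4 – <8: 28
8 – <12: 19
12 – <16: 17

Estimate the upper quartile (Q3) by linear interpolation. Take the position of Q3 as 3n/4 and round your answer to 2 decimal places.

11.05

Cumulative frequencies: 22, 50, 69, 86
n = 86; position = 3n/4 = 64.5.
This falls in the class 8 – <12: L = 8, F = 50, f = 19, h = 4.
Upper quartile ≈ 8 + ((64.5 − 50) / 19) × 4 = 11.0526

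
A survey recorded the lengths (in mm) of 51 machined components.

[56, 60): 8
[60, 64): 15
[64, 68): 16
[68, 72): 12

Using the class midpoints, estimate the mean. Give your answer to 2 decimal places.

Midpoints: 58, 62, 66, 70
Σfm = 8×58 + 15×62 + 16×66 + 12×70 = 3290
n = Σf = 51
Mean = 3290 / 51 = 64.5098

64.51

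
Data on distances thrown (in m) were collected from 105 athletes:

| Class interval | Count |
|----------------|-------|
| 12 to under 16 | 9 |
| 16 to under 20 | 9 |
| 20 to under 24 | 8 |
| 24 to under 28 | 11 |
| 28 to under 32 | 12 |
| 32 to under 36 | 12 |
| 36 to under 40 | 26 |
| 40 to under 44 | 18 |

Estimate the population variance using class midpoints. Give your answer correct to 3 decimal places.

Midpoints: 14, 18, 22, 26, 30, 34, 38, 42
n = 105, Σfm = 3262, mean = 31.0667
Σfm² = 109956
Σf(m − x̄)² = Σfm² − (Σfm)²/n = 109956 − 3262²/105 = 8616.5333
Population variance = 8616.5333 / 105 = 82.0622

82.062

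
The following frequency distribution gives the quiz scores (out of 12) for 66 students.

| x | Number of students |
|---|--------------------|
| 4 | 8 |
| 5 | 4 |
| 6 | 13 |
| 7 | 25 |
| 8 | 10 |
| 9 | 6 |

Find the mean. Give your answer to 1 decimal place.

Values: 4, 5, 6, 7, 8, 9
Σfx = 8×4 + 4×5 + 13×6 + 25×7 + 10×8 + 6×9 = 439
n = Σf = 66
Mean = 439 / 66 = 6.6515

6.7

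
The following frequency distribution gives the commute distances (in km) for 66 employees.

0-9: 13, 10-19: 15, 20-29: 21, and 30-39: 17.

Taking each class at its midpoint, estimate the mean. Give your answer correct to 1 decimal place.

20.9

Midpoints: 4.5, 14.5, 24.5, 34.5
Σfm = 13×4.5 + 15×14.5 + 21×24.5 + 17×34.5 = 1377
n = Σf = 66
Mean = 1377 / 66 = 20.8636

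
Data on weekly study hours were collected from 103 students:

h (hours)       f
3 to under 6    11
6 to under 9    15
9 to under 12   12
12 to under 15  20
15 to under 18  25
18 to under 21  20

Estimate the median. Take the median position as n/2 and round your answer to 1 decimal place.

Cumulative frequencies: 11, 26, 38, 58, 83, 103
n = 103; position = n/2 = 51.5.
This falls in the class 12 to under 15: L = 12, F = 38, f = 20, h = 3.
Median ≈ 12 + ((51.5 − 38) / 20) × 3 = 14.0250

14.0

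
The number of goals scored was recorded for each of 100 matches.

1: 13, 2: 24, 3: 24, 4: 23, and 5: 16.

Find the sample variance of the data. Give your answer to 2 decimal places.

1.64

Values: 1, 2, 3, 4, 5
n = 100, Σfx = 305, mean = 3.0500
Σfx² = 1093
Σf(x − x̄)² = Σfx² − (Σfx)²/n = 1093 − 305²/100 = 162.7500
Sample variance = 162.7500 / 99 = 1.6439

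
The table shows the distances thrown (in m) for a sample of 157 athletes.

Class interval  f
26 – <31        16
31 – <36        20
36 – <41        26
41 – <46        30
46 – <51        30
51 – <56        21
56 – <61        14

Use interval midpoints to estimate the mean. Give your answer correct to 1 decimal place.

43.5

Midpoints: 28.5, 33.5, 38.5, 43.5, 48.5, 53.5, 58.5
Σfm = 16×28.5 + 20×33.5 + 26×38.5 + 30×43.5 + 30×48.5 + 21×53.5 + 14×58.5 = 6829.5
n = Σf = 157
Mean = 6829.5 / 157 = 43.5000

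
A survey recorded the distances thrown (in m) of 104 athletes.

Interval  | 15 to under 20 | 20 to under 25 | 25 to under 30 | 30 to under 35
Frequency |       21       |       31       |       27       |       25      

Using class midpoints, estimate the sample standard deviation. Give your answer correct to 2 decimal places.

5.35

Midpoints: 17.5, 22.5, 27.5, 32.5
n = 104, Σfm = 2620, mean = 25.1923
Σfm² = 68950
Σf(m − x̄)² = Σfm² − (Σfm)²/n = 68950 − 2620²/104 = 2946.1538
Sample variance = 2946.1538 / 103 = 28.6034
Standard deviation = √28.6034 = 5.3482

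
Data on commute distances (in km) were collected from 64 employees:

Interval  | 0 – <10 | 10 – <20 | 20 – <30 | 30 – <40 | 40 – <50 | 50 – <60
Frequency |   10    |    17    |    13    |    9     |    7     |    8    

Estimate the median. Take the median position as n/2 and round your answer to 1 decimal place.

23.8

Cumulative frequencies: 10, 27, 40, 49, 56, 64
n = 64; position = n/2 = 32.
This falls in the class 20 – <30: L = 20, F = 27, f = 13, h = 10.
Median ≈ 20 + ((32 − 27) / 13) × 10 = 23.8462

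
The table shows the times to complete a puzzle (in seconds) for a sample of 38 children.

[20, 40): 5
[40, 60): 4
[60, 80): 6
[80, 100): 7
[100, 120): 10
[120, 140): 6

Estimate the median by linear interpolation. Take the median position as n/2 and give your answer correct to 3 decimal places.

Cumulative frequencies: 5, 9, 15, 22, 32, 38
n = 38; position = n/2 = 19.
This falls in the class [80, 100): L = 80, F = 15, f = 7, h = 20.
Median ≈ 80 + ((19 − 15) / 7) × 20 = 91.4286

91.429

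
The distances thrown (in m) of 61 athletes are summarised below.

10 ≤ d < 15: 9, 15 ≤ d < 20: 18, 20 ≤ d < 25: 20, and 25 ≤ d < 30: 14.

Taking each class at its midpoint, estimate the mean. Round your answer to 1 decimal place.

20.7

Midpoints: 12.5, 17.5, 22.5, 27.5
Σfm = 9×12.5 + 18×17.5 + 20×22.5 + 14×27.5 = 1262.5
n = Σf = 61
Mean = 1262.5 / 61 = 20.6967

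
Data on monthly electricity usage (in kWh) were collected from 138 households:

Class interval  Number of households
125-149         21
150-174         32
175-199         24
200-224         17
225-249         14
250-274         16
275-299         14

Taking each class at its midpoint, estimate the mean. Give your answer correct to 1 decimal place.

Midpoints: 137, 162, 187, 212, 237, 262, 287
Σfm = 21×137 + 32×162 + 24×187 + 17×212 + 14×237 + 16×262 + 14×287 = 27681
n = Σf = 138
Mean = 27681 / 138 = 200.5870

200.6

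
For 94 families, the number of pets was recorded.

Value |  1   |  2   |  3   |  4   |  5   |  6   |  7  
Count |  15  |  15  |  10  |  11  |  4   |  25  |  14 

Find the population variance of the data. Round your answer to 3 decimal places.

4.614

Values: 1, 2, 3, 4, 5, 6, 7
n = 94, Σfx = 387, mean = 4.1170
Σfx² = 2027
Σf(x − x̄)² = Σfx² − (Σfx)²/n = 2027 − 387²/94 = 433.7128
Population variance = 433.7128 / 94 = 4.6140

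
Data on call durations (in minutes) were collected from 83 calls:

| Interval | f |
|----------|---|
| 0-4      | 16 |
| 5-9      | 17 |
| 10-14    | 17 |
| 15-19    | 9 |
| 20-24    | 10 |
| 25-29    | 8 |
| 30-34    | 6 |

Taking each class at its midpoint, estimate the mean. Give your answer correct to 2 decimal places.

Midpoints: 2, 7, 12, 17, 22, 27, 32
Σfm = 16×2 + 17×7 + 17×12 + 9×17 + 10×22 + 8×27 + 6×32 = 1136
n = Σf = 83
Mean = 1136 / 83 = 13.6867

13.69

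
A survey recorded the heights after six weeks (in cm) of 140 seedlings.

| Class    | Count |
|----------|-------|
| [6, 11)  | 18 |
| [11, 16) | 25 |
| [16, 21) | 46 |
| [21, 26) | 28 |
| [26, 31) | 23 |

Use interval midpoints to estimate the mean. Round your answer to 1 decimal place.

19.0

Midpoints: 8.5, 13.5, 18.5, 23.5, 28.5
Σfm = 18×8.5 + 25×13.5 + 46×18.5 + 28×23.5 + 23×28.5 = 2655
n = Σf = 140
Mean = 2655 / 140 = 18.9643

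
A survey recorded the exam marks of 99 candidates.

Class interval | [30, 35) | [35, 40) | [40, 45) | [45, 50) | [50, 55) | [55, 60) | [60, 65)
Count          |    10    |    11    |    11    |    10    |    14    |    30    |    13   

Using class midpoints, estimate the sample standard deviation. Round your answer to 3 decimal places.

9.725

Midpoints: 32.5, 37.5, 42.5, 47.5, 52.5, 57.5, 62.5
n = 99, Σfm = 4952.5, mean = 50.0253
Σfm² = 257018.75
Σf(m − x̄)² = Σfm² − (Σfm)²/n = 257018.75 − 4952.5²/99 = 9268.6869
Sample variance = 9268.6869 / 98 = 94.5784
Standard deviation = √94.5784 = 9.7251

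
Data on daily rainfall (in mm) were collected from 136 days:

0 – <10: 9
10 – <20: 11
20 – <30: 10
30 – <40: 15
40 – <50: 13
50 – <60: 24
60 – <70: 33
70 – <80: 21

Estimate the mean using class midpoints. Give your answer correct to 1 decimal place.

Midpoints: 5, 15, 25, 35, 45, 55, 65, 75
Σfm = 9×5 + 11×15 + 10×25 + 15×35 + 13×45 + 24×55 + 33×65 + 21×75 = 6610
n = Σf = 136
Mean = 6610 / 136 = 48.6029

48.6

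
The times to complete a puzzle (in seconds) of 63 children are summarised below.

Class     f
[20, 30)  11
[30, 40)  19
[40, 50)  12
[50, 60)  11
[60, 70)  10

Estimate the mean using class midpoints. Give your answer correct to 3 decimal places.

Midpoints: 25, 35, 45, 55, 65
Σfm = 11×25 + 19×35 + 12×45 + 11×55 + 10×65 = 2735
n = Σf = 63
Mean = 2735 / 63 = 43.4127

43.413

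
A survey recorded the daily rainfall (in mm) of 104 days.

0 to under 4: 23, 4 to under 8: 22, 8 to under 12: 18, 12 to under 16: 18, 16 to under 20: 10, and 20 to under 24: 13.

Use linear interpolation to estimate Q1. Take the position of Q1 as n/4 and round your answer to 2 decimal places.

Cumulative frequencies: 23, 45, 63, 81, 91, 104
n = 104; position = n/4 = 26.
This falls in the class 4 to under 8: L = 4, F = 23, f = 22, h = 4.
Lower quartile ≈ 4 + ((26 − 23) / 22) × 4 = 4.5455

4.55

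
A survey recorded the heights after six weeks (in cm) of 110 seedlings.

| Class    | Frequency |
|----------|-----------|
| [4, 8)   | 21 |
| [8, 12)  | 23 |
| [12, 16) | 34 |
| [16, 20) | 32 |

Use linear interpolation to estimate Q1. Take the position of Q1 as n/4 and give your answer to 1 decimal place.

9.1

Cumulative frequencies: 21, 44, 78, 110
n = 110; position = n/4 = 27.5.
This falls in the class [8, 12): L = 8, F = 21, f = 23, h = 4.
Lower quartile ≈ 8 + ((27.5 − 21) / 23) × 4 = 9.1304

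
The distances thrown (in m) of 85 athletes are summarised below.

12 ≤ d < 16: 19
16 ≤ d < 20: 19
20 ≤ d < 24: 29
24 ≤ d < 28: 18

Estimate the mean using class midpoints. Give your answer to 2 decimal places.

20.16

Midpoints: 14, 18, 22, 26
Σfm = 19×14 + 19×18 + 29×22 + 18×26 = 1714
n = Σf = 85
Mean = 1714 / 85 = 20.1647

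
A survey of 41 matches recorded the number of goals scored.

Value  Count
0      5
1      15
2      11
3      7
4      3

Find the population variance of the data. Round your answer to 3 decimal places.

Values: 0, 1, 2, 3, 4
n = 41, Σfx = 70, mean = 1.7073
Σfx² = 170
Σf(x − x̄)² = Σfx² − (Σfx)²/n = 170 − 70²/41 = 50.4878
Population variance = 50.4878 / 41 = 1.2314

1.231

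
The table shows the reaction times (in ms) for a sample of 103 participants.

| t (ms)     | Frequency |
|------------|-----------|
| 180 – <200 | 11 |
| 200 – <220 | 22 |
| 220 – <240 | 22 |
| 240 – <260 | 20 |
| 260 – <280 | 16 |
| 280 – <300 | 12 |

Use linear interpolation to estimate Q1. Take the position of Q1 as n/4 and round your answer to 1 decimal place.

Cumulative frequencies: 11, 33, 55, 75, 91, 103
n = 103; position = n/4 = 25.75.
This falls in the class 200 – <220: L = 200, F = 11, f = 22, h = 20.
Lower quartile ≈ 200 + ((25.75 − 11) / 22) × 20 = 213.4091

213.4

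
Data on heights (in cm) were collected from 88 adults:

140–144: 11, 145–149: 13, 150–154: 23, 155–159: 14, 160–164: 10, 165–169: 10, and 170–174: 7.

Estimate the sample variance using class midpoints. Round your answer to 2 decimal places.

79.33

Midpoints: 142, 147, 152, 157, 162, 167, 172
n = 88, Σfm = 13661, mean = 155.2386
Σfm² = 2127617
Σf(m − x̄)² = Σfm² − (Σfm)²/n = 2127617 − 13661²/88 = 6901.9886
Sample variance = 6901.9886 / 87 = 79.3332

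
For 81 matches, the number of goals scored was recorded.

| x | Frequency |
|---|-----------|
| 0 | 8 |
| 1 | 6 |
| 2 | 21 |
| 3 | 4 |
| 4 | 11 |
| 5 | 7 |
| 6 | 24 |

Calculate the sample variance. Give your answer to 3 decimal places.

Values: 0, 1, 2, 3, 4, 5, 6
n = 81, Σfx = 283, mean = 3.4938
Σfx² = 1341
Σf(x − x̄)² = Σfx² − (Σfx)²/n = 1341 − 283²/81 = 352.2469
Sample variance = 352.2469 / 80 = 4.4031

4.403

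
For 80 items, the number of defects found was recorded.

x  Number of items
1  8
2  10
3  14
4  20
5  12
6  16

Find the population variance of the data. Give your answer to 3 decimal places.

2.494

Values: 1, 2, 3, 4, 5, 6
n = 80, Σfx = 306, mean = 3.8250
Σfx² = 1370
Σf(x − x̄)² = Σfx² − (Σfx)²/n = 1370 − 306²/80 = 199.5500
Population variance = 199.5500 / 80 = 2.4944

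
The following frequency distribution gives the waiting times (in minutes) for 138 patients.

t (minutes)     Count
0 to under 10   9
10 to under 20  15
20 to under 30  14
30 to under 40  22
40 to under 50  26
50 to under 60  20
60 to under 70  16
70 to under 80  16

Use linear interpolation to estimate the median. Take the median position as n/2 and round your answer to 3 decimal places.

Cumulative frequencies: 9, 24, 38, 60, 86, 106, 122, 138
n = 138; position = n/2 = 69.
This falls in the class 40 to under 50: L = 40, F = 60, f = 26, h = 10.
Median ≈ 40 + ((69 − 60) / 26) × 10 = 43.4615

43.462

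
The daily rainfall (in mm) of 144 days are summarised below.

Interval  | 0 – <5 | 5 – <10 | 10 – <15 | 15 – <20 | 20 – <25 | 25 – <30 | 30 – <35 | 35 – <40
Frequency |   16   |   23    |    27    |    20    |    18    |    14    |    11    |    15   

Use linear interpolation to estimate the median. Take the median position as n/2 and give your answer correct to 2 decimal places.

16.50

Cumulative frequencies: 16, 39, 66, 86, 104, 118, 129, 144
n = 144; position = n/2 = 72.
This falls in the class 15 – <20: L = 15, F = 66, f = 20, h = 5.
Median ≈ 15 + ((72 − 66) / 20) × 5 = 16.5000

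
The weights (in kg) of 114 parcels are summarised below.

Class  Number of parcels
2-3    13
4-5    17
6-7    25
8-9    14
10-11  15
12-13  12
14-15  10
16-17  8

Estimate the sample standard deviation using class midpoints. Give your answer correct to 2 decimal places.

4.17

Midpoints: 2.5, 4.5, 6.5, 8.5, 10.5, 12.5, 14.5, 16.5
n = 114, Σfm = 975, mean = 8.5526
Σfm² = 10302.5
Σf(m − x̄)² = Σfm² − (Σfm)²/n = 10302.5 − 975²/114 = 1963.6842
Sample variance = 1963.6842 / 113 = 17.3777
Standard deviation = √17.3777 = 4.1687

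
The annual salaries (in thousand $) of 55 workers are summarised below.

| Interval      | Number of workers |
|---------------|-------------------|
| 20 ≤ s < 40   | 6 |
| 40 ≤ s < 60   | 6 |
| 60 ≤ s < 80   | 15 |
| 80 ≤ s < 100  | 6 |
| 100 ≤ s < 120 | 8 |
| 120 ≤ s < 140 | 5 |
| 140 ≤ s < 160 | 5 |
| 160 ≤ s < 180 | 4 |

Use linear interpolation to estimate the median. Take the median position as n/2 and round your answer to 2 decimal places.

Cumulative frequencies: 6, 12, 27, 33, 41, 46, 51, 55
n = 55; position = n/2 = 27.5.
This falls in the class 80 ≤ s < 100: L = 80, F = 27, f = 6, h = 20.
Median ≈ 80 + ((27.5 − 27) / 6) × 20 = 81.6667

81.67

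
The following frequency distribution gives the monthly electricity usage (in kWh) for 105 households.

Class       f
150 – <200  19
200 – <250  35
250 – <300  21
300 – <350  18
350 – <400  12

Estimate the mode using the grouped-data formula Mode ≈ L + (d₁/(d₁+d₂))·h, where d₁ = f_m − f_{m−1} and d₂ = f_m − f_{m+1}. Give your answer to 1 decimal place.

226.7

Modal class: 200 – <250 (highest frequency 35).
d₁ = 35 − 19 = 16, d₂ = 35 − 21 = 14
Mode ≈ 200 + (16/(16+14)) × 50 = 200 + 26.6667 = 226.6667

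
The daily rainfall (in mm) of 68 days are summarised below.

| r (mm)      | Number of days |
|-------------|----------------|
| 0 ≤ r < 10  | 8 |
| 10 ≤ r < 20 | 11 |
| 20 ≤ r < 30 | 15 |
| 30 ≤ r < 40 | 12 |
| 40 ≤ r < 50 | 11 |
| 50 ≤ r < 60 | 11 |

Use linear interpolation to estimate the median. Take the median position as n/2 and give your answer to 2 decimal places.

30.00

Cumulative frequencies: 8, 19, 34, 46, 57, 68
n = 68; position = n/2 = 34.
This falls in the class 20 ≤ r < 30: L = 20, F = 19, f = 15, h = 10.
Median ≈ 20 + ((34 − 19) / 15) × 10 = 30.0000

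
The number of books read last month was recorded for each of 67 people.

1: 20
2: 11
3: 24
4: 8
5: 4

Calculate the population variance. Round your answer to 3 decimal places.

Values: 1, 2, 3, 4, 5
n = 67, Σfx = 166, mean = 2.4776
Σfx² = 508
Σf(x − x̄)² = Σfx² − (Σfx)²/n = 508 − 166²/67 = 96.7164
Population variance = 96.7164 / 67 = 1.4435

1.444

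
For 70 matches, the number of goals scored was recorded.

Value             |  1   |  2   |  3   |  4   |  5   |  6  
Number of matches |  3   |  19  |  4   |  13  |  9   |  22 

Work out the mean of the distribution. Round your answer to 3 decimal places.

Values: 1, 2, 3, 4, 5, 6
Σfx = 3×1 + 19×2 + 4×3 + 13×4 + 9×5 + 22×6 = 282
n = Σf = 70
Mean = 282 / 70 = 4.0286

4.029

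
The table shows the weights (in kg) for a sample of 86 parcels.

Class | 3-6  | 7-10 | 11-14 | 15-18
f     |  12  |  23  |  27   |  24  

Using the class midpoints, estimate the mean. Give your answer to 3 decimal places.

Midpoints: 4.5, 8.5, 12.5, 16.5
Σfm = 12×4.5 + 23×8.5 + 27×12.5 + 24×16.5 = 983
n = Σf = 86
Mean = 983 / 86 = 11.4302

11.430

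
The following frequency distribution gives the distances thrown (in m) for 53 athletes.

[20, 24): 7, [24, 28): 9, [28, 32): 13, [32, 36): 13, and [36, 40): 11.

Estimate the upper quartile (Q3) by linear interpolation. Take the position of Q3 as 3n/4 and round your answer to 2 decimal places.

Cumulative frequencies: 7, 16, 29, 42, 53
n = 53; position = 3n/4 = 39.75.
This falls in the class [32, 36): L = 32, F = 29, f = 13, h = 4.
Upper quartile ≈ 32 + ((39.75 − 29) / 13) × 4 = 35.3077

35.31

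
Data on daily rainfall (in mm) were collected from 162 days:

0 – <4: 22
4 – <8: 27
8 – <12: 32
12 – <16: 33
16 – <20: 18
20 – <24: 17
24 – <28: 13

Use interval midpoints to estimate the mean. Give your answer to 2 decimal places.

Midpoints: 2, 6, 10, 14, 18, 22, 26
Σfm = 22×2 + 27×6 + 32×10 + 33×14 + 18×18 + 17×22 + 13×26 = 2024
n = Σf = 162
Mean = 2024 / 162 = 12.4938

12.49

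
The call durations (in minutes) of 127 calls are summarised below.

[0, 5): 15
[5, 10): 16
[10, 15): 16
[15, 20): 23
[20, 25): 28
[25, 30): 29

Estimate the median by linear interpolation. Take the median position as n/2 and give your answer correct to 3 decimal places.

18.587

Cumulative frequencies: 15, 31, 47, 70, 98, 127
n = 127; position = n/2 = 63.5.
This falls in the class [15, 20): L = 15, F = 47, f = 23, h = 5.
Median ≈ 15 + ((63.5 − 47) / 23) × 5 = 18.5870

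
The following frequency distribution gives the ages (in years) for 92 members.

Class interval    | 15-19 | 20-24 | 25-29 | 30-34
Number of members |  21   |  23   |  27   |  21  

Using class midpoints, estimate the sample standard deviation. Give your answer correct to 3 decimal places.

5.421

Midpoints: 17, 22, 27, 32
n = 92, Σfm = 2264, mean = 24.6087
Σfm² = 58388
Σf(m − x̄)² = Σfm² − (Σfm)²/n = 58388 − 2264²/92 = 2673.9130
Sample variance = 2673.9130 / 91 = 29.3837
Standard deviation = √29.3837 = 5.4207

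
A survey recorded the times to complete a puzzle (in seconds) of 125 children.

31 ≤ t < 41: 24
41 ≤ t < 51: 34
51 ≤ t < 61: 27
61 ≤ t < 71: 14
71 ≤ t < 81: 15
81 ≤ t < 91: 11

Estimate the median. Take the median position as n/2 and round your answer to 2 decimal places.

Cumulative frequencies: 24, 58, 85, 99, 114, 125
n = 125; position = n/2 = 62.5.
This falls in the class 51 ≤ t < 61: L = 51, F = 58, f = 27, h = 10.
Median ≈ 51 + ((62.5 − 58) / 27) × 10 = 52.6667

52.67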